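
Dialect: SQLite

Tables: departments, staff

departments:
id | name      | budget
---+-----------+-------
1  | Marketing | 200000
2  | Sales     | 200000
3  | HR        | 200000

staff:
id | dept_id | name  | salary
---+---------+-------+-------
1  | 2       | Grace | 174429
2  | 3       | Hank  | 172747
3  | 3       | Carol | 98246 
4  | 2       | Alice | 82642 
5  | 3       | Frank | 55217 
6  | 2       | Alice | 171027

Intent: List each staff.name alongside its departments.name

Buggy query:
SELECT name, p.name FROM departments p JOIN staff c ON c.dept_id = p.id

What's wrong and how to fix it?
Bug: Both tables have a 'name' column; the unqualified reference is ambiguous

Fix: Prefix ambiguous columns with the table alias

Corrected query:
SELECT c.name, p.name FROM departments p JOIN staff c ON c.dept_id = p.id

Result:
name  | name 
------+------
Grace | Sales
Hank  | HR   
Carol | HR   
Alice | Sales
Frank | HR   
Alice | Sales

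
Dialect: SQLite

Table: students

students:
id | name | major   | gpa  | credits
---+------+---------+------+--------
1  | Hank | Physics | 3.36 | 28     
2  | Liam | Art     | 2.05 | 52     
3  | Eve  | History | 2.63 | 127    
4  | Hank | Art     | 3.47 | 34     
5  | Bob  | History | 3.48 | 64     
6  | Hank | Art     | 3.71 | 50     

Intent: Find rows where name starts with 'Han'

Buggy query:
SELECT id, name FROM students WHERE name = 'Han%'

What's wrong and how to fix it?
Bug: Wildcards only work with LIKE; '=' treats '%' as a literal character

Fix: Use LIKE for wildcard pattern matching

Corrected query:
SELECT id, name FROM students WHERE name LIKE 'Han%'

Result:
id | name
---+-----
1  | Hank
4  | Hank
6  | Hank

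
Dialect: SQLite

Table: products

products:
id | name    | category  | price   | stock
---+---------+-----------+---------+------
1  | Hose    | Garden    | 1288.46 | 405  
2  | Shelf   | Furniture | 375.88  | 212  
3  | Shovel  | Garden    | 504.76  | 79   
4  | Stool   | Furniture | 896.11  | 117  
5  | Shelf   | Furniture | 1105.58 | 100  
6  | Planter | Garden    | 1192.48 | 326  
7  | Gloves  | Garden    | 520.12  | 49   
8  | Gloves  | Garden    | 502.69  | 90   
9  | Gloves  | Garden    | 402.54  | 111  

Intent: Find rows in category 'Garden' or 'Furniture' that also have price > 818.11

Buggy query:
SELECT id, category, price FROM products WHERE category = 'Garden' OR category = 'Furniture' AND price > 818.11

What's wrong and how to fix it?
Bug: Without parentheses, AND is evaluated before OR, so the price filter only applies to the 'Furniture' branch

Fix: Group the OR with parentheses (or use IN), then AND the threshold

Corrected query:
SELECT id, category, price FROM products WHERE (category = 'Garden' OR category = 'Furniture') AND price > 818.11

Result:
id | category  | price  
---+-----------+--------
1  | Garden    | 1288.46
4  | Furniture | 896.11 
5  | Furniture | 1105.58
6  | Garden    | 1192.48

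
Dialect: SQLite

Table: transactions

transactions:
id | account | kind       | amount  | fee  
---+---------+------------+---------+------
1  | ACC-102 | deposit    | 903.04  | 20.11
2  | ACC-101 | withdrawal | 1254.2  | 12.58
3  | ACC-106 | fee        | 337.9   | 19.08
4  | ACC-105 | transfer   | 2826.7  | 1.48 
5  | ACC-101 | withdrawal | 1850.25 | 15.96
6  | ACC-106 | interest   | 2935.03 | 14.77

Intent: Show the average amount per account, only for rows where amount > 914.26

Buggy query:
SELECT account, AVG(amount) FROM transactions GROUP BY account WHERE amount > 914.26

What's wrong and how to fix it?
Bug: WHERE cannot follow GROUP BY

Fix: Move the WHERE clause before GROUP BY

Corrected query:
SELECT account, AVG(amount) FROM transactions WHERE amount > 914.26 GROUP BY account

Result:
account | AVG(amount)
--------+------------
ACC-101 | 1552.225   
ACC-105 | 2826.7     
ACC-106 | 2935.03    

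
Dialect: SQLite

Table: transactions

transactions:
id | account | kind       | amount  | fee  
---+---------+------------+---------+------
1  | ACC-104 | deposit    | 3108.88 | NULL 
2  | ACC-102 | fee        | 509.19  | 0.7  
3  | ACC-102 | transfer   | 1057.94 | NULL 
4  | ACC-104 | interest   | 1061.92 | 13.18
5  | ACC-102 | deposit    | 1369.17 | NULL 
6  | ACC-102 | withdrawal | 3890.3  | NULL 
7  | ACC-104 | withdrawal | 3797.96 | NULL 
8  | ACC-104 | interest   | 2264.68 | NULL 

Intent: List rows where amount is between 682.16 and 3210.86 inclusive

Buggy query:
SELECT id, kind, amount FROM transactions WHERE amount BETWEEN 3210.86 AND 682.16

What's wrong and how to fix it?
Bug: The bounds are reversed; BETWEEN a AND b requires a <= b to match anything

Fix: Swap the bounds so the smaller value comes first

Corrected query:
SELECT id, kind, amount FROM transactions WHERE amount BETWEEN 682.16 AND 3210.86

Result:
id | kind     | amount 
---+----------+--------
1  | deposit  | 3108.88
3  | transfer | 1057.94
4  | interest | 1061.92
5  | deposit  | 1369.17
8  | interest | 2264.68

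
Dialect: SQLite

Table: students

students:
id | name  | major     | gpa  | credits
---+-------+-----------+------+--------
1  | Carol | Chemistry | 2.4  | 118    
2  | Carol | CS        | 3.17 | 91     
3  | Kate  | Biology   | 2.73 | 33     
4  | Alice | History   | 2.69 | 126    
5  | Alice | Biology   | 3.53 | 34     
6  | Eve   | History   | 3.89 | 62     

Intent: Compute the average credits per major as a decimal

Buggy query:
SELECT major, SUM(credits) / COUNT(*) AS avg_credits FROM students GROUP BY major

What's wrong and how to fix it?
Bug: Both operands are integers, so '/' performs integer division and truncates

Fix: Multiply by 1.0 (or CAST to REAL) to force floating-point division

Corrected query:
SELECT major, SUM(credits) * 1.0 / COUNT(*) AS avg_credits FROM students GROUP BY major

Result:
major     | avg_credits
----------+------------
Biology   | 33.5       
CS        | 91         
Chemistry | 118        
History   | 94         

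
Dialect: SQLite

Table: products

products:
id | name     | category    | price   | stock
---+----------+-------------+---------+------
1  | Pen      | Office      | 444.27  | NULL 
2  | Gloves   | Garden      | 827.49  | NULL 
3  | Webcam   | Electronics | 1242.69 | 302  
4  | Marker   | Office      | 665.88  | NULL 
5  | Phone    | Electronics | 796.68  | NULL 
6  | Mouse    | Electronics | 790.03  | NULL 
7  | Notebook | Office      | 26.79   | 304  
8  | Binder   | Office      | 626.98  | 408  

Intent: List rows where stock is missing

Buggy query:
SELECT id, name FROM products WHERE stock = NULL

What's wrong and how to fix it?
Bug: Comparing to NULL with '=' never matches; NULL = NULL is unknown, not true

Fix: Use IS NULL to test for NULL

Corrected query:
SELECT id, name FROM products WHERE stock IS NULL

Result:
id | name  
---+-------
1  | Pen   
2  | Gloves
4  | Marker
5  | Phone 
6  | Mouse 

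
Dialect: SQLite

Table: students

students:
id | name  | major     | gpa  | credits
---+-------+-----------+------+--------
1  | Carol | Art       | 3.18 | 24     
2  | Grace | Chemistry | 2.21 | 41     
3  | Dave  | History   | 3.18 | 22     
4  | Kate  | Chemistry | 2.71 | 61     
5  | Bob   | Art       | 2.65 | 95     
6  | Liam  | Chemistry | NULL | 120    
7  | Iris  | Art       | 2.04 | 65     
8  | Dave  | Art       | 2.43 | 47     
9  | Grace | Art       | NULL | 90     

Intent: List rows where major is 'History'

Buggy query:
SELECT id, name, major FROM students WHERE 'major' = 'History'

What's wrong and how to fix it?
Bug: Single quotes denote string literals in SQL; the column name is being compared as a constant string

Fix: Remove the quotes around the column name (or use double quotes for an identifier)

Corrected query:
SELECT id, name, major FROM students WHERE major = 'History'

Result:
id | name | major  
---+------+--------
3  | Dave | History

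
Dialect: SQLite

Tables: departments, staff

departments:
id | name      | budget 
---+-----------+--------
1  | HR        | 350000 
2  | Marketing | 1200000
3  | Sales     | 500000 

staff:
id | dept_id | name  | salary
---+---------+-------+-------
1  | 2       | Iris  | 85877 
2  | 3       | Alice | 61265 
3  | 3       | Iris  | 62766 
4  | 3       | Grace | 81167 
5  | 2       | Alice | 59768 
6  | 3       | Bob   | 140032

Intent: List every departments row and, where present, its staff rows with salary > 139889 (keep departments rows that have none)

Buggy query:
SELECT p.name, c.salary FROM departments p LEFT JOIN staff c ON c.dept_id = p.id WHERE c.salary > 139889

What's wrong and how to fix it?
Bug: A WHERE condition on the right-hand table after LEFT JOIN drops unmatched parents

Fix: Move the right-table condition into the ON clause so unmatched parents are kept

Corrected query:
SELECT p.name, c.salary FROM departments p LEFT JOIN staff c ON c.dept_id = p.id AND c.salary > 139889

Result:
name      | salary
----------+-------
HR        | NULL  
Marketing | NULL  
Sales     | 140032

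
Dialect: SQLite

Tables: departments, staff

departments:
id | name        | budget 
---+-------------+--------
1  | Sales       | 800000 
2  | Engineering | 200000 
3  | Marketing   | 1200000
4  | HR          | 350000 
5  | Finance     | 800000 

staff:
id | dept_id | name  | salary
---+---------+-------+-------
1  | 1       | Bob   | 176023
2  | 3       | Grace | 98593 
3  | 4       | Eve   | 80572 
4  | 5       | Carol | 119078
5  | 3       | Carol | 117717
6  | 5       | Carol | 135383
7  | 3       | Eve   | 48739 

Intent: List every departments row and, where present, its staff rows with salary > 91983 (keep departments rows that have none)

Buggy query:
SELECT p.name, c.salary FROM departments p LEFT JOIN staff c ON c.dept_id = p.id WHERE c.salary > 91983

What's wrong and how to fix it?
Bug: Filtering c.salary in WHERE discards the NULL rows produced by LEFT JOIN, turning it into an inner join

Fix: Put 'c.salary > 91983' in the JOIN's ON clause instead of WHERE

Corrected query:
SELECT p.name, c.salary FROM departments p LEFT JOIN staff c ON c.dept_id = p.id AND c.salary > 91983

Result:
name        | salary
------------+-------
Sales       | 176023
Engineering | NULL  
Marketing   | 98593 
Marketing   | 117717
HR          | NULL  
Finance     | 119078
Finance     | 135383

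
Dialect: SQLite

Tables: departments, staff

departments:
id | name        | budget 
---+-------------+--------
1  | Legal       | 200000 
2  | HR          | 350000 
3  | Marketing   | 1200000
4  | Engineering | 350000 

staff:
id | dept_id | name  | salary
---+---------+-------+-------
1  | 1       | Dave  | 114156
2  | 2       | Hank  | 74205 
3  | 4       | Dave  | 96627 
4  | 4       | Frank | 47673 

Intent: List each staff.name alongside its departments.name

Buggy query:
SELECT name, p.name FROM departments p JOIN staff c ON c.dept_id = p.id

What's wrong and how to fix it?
Bug: Both tables have a 'name' column; the unqualified reference is ambiguous

Fix: Prefix ambiguous columns with the table alias

Corrected query:
SELECT c.name, p.name FROM departments p JOIN staff c ON c.dept_id = p.id

Result:
name  | name       
------+------------
Dave  | Legal      
Hank  | HR         
Dave  | Engineering
Frank | Engineering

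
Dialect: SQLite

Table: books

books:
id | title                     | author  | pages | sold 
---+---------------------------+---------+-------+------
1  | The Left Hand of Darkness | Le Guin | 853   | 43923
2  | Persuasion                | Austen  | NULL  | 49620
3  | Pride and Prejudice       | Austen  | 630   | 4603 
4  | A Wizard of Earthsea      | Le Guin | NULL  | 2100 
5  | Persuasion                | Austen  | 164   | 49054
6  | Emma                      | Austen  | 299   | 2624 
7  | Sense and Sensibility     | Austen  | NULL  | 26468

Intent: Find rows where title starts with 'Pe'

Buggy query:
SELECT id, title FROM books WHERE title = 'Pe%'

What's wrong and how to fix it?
Bug: Wildcards only work with LIKE; '=' treats '%' as a literal character

Fix: Use LIKE for wildcard pattern matching

Corrected query:
SELECT id, title FROM books WHERE title LIKE 'Pe%'

Result:
id | title     
---+-----------
2  | Persuasion
5  | Persuasion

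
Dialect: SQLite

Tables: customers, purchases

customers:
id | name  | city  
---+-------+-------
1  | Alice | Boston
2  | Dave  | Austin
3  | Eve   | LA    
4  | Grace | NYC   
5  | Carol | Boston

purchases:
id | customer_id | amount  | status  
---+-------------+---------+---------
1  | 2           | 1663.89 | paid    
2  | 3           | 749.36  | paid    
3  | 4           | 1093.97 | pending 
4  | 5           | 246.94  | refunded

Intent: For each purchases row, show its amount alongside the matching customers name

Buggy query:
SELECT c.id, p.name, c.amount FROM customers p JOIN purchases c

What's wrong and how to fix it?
Bug: Missing join condition: each purchases row is matched to all customers rows instead of just its own

Fix: Add ON c.customer_id = p.id to the JOIN

Corrected query:
SELECT c.id, p.name, c.amount FROM customers p JOIN purchases c ON c.customer_id = p.id

Result:
id | name  | amount 
---+-------+--------
1  | Dave  | 1663.89
2  | Eve   | 749.36 
3  | Grace | 1093.97
4  | Carol | 246.94 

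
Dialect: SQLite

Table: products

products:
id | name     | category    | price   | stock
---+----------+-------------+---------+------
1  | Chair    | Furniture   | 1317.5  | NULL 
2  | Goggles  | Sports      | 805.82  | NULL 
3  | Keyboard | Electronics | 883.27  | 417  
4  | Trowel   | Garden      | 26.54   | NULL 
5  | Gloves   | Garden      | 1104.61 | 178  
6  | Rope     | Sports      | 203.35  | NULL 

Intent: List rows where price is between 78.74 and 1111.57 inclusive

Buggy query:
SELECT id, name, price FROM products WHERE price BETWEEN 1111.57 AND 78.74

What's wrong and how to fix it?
Bug: The bounds are reversed; BETWEEN a AND b requires a <= b to match anything

Fix: Write BETWEEN 78.74 AND 1111.57

Corrected query:
SELECT id, name, price FROM products WHERE price BETWEEN 78.74 AND 1111.57

Result:
id | name     | price  
---+----------+--------
2  | Goggles  | 805.82 
3  | Keyboard | 883.27 
5  | Gloves   | 1104.61
6  | Rope     | 203.35 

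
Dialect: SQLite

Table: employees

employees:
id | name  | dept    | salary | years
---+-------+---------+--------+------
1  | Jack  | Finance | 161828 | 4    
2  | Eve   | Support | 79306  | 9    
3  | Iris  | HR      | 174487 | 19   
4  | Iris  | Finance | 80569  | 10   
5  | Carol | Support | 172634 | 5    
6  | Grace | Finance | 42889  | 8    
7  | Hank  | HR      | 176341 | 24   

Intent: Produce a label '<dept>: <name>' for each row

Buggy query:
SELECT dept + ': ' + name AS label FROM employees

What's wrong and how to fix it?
Bug: SQLite uses || for string concatenation; + coerces text to numbers (yielding 0)

Fix: Replace + with || to concatenate text

Corrected query:
SELECT dept || ': ' || name AS label FROM employees

Result:
label         
--------------
Finance: Jack 
Support: Eve  
HR: Iris      
Finance: Iris 
Support: Carol
Finance: Grace
HR: Hank      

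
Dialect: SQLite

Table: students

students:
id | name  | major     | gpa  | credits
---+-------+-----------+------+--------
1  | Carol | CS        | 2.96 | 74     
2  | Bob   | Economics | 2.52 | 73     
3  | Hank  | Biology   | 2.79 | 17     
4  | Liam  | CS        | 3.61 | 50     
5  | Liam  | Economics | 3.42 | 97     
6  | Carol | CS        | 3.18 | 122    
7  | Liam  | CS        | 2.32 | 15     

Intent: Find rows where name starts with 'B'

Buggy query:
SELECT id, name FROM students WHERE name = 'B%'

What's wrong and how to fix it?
Bug: Wildcards only work with LIKE; '=' treats '%' as a literal character

Fix: Use LIKE for wildcard pattern matching

Corrected query:
SELECT id, name FROM students WHERE name LIKE 'B%'

Result:
id | name
---+-----
2  | Bob 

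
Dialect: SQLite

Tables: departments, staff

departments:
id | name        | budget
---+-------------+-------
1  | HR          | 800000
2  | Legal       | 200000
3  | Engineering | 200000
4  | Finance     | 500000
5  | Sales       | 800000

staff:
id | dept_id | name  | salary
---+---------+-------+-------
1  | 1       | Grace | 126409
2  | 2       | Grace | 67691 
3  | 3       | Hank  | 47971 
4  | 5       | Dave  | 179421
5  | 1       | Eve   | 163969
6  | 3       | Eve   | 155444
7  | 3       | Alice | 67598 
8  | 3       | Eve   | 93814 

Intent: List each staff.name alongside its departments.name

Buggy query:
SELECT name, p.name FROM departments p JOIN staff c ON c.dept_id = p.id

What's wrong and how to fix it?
Bug: 'name' exists in both joined tables, so the database can't tell which one is meant

Fix: Prefix ambiguous columns with the table alias

Corrected query:
SELECT c.name, p.name FROM departments p JOIN staff c ON c.dept_id = p.id

Result:
name  | name       
------+------------
Grace | HR         
Grace | Legal      
Hank  | Engineering
Dave  | Sales      
Eve   | HR         
Eve   | Engineering
Alice | Engineering
Eve   | Engineering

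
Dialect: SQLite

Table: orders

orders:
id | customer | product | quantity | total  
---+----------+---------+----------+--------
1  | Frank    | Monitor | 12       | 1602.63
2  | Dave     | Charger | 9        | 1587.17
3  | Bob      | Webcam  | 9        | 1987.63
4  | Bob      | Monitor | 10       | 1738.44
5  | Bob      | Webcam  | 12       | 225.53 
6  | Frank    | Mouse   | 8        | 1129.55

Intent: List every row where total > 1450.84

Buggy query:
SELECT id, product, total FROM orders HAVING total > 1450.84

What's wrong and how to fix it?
Bug: This is a non-aggregate query (no GROUP BY, no aggregates), so in SQLite the HAVING clause is invalid here; a row-level condition belongs in WHERE

Fix: Replace HAVING with WHERE since the condition applies to individual rows

Corrected query:
SELECT id, product, total FROM orders WHERE total > 1450.84

Result:
id | product | total  
---+---------+--------
1  | Monitor | 1602.63
2  | Charger | 1587.17
3  | Webcam  | 1987.63
4  | Monitor | 1738.44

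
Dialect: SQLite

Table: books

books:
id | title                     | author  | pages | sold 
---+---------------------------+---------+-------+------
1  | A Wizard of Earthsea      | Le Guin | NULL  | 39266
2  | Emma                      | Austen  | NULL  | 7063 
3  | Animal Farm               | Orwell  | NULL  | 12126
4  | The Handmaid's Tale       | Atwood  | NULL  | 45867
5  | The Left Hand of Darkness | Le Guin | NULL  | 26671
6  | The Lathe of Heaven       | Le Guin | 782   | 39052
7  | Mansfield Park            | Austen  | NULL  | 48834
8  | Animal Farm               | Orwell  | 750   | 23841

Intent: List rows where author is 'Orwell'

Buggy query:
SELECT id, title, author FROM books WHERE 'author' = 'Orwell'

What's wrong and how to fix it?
Bug: Single quotes denote string literals in SQL; the column name is being compared as a constant string

Fix: Remove the quotes around the column name (or use double quotes for an identifier)

Corrected query:
SELECT id, title, author FROM books WHERE author = 'Orwell'

Result:
id | title       | author
---+-------------+-------
3  | Animal Farm | Orwell
8  | Animal Farm | Orwell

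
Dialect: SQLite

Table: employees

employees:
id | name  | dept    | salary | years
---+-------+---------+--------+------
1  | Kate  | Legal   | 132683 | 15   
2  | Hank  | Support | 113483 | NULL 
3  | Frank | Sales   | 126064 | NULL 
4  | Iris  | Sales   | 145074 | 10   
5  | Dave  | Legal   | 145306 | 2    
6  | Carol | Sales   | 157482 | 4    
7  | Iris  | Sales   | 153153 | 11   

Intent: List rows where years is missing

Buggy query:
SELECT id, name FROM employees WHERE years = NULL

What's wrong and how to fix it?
Bug: Comparing to NULL with '=' never matches; NULL = NULL is unknown, not true

Fix: Use IS NULL to test for NULL

Corrected query:
SELECT id, name FROM employees WHERE years IS NULL

Result:
id | name 
---+------
2  | Hank 
3  | Frank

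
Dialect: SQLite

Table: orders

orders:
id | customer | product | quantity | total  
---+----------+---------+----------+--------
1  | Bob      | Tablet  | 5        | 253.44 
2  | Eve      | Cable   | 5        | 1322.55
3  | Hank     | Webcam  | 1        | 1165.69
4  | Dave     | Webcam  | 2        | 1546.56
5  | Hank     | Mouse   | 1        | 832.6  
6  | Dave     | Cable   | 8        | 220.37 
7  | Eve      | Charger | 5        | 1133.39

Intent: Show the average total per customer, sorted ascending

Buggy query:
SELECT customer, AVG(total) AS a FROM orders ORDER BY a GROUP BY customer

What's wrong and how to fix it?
Bug: GROUP BY must precede ORDER BY

Fix: Move ORDER BY to the end, after GROUP BY

Corrected query:
SELECT customer, AVG(total) AS a FROM orders GROUP BY customer ORDER BY a

Result:
customer | a      
---------+--------
Bob      | 253.44 
Dave     | 883.465
Hank     | 999.145
Eve      | 1227.97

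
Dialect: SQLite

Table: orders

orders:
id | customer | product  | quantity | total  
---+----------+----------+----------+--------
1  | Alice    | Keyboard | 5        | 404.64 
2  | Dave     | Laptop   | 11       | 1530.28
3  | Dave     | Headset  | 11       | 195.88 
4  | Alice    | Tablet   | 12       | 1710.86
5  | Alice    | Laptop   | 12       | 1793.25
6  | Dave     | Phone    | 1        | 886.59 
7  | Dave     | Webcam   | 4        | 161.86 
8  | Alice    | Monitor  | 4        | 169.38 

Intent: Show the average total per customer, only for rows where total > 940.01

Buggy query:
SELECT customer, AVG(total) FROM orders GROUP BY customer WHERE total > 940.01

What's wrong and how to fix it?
Bug: Row-level WHERE must come before GROUP BY in the clause order

Fix: Place WHERE between FROM and GROUP BY

Corrected query:
SELECT customer, AVG(total) FROM orders WHERE total > 940.01 GROUP BY customer

Result:
customer | AVG(total)
---------+-----------
Alice    | 1752.055  
Dave     | 1530.28   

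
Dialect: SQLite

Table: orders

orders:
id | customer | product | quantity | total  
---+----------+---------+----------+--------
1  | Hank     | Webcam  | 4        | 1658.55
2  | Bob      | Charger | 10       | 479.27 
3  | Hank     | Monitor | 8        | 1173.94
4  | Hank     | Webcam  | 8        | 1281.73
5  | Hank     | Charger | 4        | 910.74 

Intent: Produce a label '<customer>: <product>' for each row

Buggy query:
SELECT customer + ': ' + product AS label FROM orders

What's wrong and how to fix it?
Bug: '+' is numeric addition; on text columns SQLite converts them to 0 instead of concatenating

Fix: Replace + with || to concatenate text

Corrected query:
SELECT customer || ': ' || product AS label FROM orders

Result:
label        
-------------
Hank: Webcam 
Bob: Charger 
Hank: Monitor
Hank: Webcam 
Hank: Charger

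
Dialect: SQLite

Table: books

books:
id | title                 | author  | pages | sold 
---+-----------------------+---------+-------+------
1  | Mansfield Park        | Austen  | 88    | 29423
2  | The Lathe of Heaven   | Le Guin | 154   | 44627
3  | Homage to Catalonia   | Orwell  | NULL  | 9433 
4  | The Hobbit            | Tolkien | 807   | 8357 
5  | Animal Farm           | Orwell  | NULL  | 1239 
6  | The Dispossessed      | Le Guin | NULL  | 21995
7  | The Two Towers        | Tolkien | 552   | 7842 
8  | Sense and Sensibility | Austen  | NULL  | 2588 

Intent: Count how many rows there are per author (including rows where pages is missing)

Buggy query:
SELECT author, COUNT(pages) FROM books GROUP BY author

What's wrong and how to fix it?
Bug: COUNT(pages) skips NULLs, so groups with missing pages are undercounted

Fix: Replace COUNT(pages) with COUNT(*)

Corrected query:
SELECT author, COUNT(*) FROM books GROUP BY author

Result:
author  | COUNT(*)
--------+---------
Austen  | 2       
Le Guin | 2       
Orwell  | 2       
Tolkien | 2       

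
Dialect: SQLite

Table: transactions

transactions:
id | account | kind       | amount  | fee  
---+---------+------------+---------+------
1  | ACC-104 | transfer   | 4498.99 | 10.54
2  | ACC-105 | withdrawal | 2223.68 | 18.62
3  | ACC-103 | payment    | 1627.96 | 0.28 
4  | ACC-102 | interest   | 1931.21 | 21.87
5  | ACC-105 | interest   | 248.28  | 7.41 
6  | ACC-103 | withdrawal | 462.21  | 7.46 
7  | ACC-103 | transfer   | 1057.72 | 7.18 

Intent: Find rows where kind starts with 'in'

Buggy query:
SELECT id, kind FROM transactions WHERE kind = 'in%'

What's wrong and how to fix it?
Bug: Wildcards only work with LIKE; '=' treats '%' as a literal character

Fix: Use LIKE for wildcard pattern matching

Corrected query:
SELECT id, kind FROM transactions WHERE kind LIKE 'in%'

Result:
id | kind    
---+---------
4  | interest
5  | interest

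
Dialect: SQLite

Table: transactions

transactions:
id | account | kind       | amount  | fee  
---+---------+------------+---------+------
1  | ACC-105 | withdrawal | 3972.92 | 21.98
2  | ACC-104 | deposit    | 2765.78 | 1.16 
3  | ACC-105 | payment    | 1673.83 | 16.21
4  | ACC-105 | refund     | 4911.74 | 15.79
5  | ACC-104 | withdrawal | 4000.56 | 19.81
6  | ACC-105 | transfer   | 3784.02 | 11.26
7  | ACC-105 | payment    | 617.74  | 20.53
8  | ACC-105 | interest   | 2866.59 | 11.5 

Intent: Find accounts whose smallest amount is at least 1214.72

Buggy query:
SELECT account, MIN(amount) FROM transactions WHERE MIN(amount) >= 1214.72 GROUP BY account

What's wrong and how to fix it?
Bug: Aggregates like MIN are computed per group after WHERE runs

Fix: Replace WHERE with HAVING after the GROUP BY

Corrected query:
SELECT account, MIN(amount) FROM transactions GROUP BY account HAVING MIN(amount) >= 1214.72

Result:
account | MIN(amount)
--------+------------
ACC-104 | 2765.78    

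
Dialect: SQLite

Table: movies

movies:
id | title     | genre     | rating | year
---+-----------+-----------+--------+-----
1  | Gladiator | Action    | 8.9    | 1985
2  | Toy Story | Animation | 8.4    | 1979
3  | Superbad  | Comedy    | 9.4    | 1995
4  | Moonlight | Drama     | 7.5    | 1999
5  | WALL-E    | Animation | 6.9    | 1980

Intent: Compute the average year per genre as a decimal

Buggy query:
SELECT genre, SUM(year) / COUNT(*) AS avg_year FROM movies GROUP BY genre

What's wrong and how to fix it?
Bug: Both operands are integers, so '/' performs integer division and truncates

Fix: Cast one side to REAL so the division keeps the fractional part

Corrected query:
SELECT genre, SUM(year) * 1.0 / COUNT(*) AS avg_year FROM movies GROUP BY genre

Result:
genre     | avg_year
----------+---------
Action    | 1985    
Animation | 1979.5  
Comedy    | 1995    
Drama     | 1999    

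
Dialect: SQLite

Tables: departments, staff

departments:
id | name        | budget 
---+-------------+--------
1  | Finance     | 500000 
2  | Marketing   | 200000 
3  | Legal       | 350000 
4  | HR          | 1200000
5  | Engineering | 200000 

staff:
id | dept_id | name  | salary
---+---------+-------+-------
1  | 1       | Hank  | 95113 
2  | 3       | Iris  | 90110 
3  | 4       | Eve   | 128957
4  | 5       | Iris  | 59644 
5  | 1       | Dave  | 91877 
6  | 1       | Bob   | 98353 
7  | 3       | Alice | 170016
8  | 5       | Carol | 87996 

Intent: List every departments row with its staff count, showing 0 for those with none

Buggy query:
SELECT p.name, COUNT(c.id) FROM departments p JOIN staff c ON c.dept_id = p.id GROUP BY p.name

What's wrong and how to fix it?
Bug: An inner join excludes parents with zero children

Fix: Switch to LEFT JOIN to retain unmatched parent rows

Corrected query:
SELECT p.name, COUNT(c.id) FROM departments p LEFT JOIN staff c ON c.dept_id = p.id GROUP BY p.name

Result:
name        | COUNT(c.id)
------------+------------
Engineering | 2          
Finance     | 3          
HR          | 1          
Legal       | 2          
Marketing   | 0          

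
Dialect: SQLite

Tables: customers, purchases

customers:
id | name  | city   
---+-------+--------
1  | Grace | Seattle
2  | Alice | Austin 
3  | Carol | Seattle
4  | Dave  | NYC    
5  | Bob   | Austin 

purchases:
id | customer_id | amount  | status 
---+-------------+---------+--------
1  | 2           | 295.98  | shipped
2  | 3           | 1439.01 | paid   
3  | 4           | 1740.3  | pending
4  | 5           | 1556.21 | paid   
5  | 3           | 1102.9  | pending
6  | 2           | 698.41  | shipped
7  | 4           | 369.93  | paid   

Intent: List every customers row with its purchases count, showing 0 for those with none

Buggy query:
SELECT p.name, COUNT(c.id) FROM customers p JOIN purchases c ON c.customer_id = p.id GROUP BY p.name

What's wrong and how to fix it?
Bug: An inner join excludes parents with zero children

Fix: Switch to LEFT JOIN to retain unmatched parent rows

Corrected query:
SELECT p.name, COUNT(c.id) FROM customers p LEFT JOIN purchases c ON c.customer_id = p.id GROUP BY p.name

Result:
name  | COUNT(c.id)
------+------------
Alice | 2          
Bob   | 1          
Carol | 2          
Dave  | 2          
Grace | 0          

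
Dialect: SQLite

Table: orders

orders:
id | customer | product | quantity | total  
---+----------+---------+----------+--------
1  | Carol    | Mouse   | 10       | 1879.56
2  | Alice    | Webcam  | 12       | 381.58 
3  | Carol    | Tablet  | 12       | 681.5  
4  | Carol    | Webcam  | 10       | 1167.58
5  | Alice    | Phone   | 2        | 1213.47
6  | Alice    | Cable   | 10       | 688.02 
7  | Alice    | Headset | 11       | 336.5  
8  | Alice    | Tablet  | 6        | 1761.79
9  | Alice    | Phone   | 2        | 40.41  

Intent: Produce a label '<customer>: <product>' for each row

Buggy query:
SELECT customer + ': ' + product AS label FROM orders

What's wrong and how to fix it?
Bug: '+' is numeric addition; on text columns SQLite converts them to 0 instead of concatenating

Fix: Use the || operator for string concatenation

Corrected query:
SELECT customer || ': ' || product AS label FROM orders

Result:
label         
--------------
Carol: Mouse  
Alice: Webcam 
Carol: Tablet 
Carol: Webcam 
Alice: Phone  
Alice: Cable  
Alice: Headset
Alice: Tablet 
Alice: Phone  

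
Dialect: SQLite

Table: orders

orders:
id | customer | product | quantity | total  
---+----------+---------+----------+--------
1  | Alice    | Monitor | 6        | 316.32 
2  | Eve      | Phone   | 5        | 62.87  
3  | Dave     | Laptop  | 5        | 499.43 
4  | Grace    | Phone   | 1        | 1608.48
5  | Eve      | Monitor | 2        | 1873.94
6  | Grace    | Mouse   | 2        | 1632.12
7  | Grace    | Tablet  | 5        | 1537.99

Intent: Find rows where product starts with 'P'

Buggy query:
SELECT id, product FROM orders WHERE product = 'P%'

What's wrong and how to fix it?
Bug: Wildcards only work with LIKE; '=' treats '%' as a literal character

Fix: Replace '=' with LIKE so 'P%' is treated as a pattern

Corrected query:
SELECT id, product FROM orders WHERE product LIKE 'P%'

Result:
id | product
---+--------
2  | Phone  
4  | Phone  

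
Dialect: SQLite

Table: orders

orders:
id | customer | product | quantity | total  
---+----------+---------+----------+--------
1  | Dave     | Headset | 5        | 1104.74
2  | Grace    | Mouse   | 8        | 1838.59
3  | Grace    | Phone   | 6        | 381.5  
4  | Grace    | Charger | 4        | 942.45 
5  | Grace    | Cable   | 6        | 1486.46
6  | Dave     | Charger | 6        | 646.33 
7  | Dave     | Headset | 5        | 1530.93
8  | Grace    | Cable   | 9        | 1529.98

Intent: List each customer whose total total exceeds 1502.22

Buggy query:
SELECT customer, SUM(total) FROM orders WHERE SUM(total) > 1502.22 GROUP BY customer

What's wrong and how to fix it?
Bug: SUM(total) is an aggregate, but WHERE filters rows before aggregation

Fix: Use HAVING (which filters groups after aggregation) instead of WHERE

Corrected query:
SELECT customer, SUM(total) FROM orders GROUP BY customer HAVING SUM(total) > 1502.22

Result:
customer | SUM(total)
---------+-----------
Dave     | 3282      
Grace    | 6178.98   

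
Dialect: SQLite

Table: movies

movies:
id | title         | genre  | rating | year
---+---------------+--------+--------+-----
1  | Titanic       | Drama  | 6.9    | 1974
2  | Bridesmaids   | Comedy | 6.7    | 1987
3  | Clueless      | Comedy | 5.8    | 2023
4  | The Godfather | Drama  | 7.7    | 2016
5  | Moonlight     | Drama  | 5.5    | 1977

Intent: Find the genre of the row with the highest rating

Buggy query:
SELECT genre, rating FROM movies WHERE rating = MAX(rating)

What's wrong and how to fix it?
Bug: WHERE is evaluated per row; an aggregate over the whole table isn't defined there

Fix: Wrap MAX in a scalar subquery so WHERE compares against a single value

Corrected query:
SELECT genre, rating FROM movies WHERE rating = (SELECT MAX(rating) FROM movies)

Result:
genre | rating
------+-------
Drama | 7.7   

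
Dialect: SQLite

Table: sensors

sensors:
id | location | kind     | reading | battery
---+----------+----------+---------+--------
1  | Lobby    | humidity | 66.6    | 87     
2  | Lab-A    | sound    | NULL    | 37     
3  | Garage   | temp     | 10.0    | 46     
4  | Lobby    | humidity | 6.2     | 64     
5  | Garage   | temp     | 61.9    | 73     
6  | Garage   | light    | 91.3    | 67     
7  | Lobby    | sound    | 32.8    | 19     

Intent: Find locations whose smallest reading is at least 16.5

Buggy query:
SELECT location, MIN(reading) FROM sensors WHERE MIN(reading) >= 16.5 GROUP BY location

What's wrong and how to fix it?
Bug: Aggregates like MIN are computed per group after WHERE runs

Fix: Use HAVING for the per-group MIN condition

Corrected query:
SELECT location, MIN(reading) FROM sensors GROUP BY location HAVING MIN(reading) >= 16.5

Result:
(no rows)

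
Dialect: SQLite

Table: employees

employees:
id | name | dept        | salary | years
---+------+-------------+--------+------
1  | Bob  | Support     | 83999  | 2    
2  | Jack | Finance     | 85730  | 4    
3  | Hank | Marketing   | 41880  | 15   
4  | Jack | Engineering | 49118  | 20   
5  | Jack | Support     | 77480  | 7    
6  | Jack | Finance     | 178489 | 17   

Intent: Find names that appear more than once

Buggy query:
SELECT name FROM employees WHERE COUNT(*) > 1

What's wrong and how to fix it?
Bug: WHERE can't reference COUNT(*); aggregates are computed after WHERE

Fix: GROUP BY name, then filter groups with HAVING COUNT(*) > 1

Corrected query:
SELECT name FROM employees GROUP BY name HAVING COUNT(*) > 1

Result:
name
----
Jack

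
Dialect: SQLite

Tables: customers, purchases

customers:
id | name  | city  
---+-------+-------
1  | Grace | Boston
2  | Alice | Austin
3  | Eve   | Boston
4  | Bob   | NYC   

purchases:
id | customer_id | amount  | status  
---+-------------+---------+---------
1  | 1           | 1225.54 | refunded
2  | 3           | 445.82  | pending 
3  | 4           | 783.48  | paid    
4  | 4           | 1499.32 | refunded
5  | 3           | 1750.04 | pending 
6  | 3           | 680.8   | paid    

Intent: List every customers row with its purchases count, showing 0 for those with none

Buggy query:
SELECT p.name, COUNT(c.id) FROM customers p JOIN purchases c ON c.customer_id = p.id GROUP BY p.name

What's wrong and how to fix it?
Bug: INNER JOIN drops customers rows that have no matching purchases rows

Fix: Switch to LEFT JOIN to retain unmatched parent rows

Corrected query:
SELECT p.name, COUNT(c.id) FROM customers p LEFT JOIN purchases c ON c.customer_id = p.id GROUP BY p.name

Result:
name  | COUNT(c.id)
------+------------
Alice | 0          
Bob   | 2          
Eve   | 3          
Grace | 1          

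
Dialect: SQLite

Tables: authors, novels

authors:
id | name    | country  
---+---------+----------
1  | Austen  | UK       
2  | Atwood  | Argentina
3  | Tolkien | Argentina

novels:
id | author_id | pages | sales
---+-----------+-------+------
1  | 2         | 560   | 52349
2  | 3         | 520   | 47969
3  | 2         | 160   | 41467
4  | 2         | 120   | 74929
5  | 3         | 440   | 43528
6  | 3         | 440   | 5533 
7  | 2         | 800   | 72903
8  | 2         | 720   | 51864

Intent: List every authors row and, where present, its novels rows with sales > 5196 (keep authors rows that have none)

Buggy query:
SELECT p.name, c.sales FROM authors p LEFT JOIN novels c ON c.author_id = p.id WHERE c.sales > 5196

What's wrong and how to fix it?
Bug: A WHERE condition on the right-hand table after LEFT JOIN drops unmatched parents

Fix: Move the right-table condition into the ON clause so unmatched parents are kept

Corrected query:
SELECT p.name, c.sales FROM authors p LEFT JOIN novels c ON c.author_id = p.id AND c.sales > 5196

Result:
name    | sales
--------+------
Austen  | NULL 
Atwood  | 41467
Atwood  | 51864
Atwood  | 52349
Atwood  | 72903
Atwood  | 74929
Tolkien | 5533 
Tolkien | 43528
Tolkien | 47969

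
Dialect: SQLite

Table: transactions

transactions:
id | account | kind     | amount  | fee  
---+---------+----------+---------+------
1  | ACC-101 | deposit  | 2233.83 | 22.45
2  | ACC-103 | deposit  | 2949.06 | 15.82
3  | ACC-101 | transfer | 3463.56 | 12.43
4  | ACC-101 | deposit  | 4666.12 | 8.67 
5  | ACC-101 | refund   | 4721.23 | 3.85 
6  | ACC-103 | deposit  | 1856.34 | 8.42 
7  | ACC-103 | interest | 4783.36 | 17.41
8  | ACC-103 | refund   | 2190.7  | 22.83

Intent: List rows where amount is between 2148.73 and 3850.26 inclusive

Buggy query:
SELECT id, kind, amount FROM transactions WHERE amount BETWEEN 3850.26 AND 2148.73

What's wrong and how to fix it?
Bug: The bounds are reversed; BETWEEN a AND b requires a <= b to match anything

Fix: Write BETWEEN 2148.73 AND 3850.26

Corrected query:
SELECT id, kind, amount FROM transactions WHERE amount BETWEEN 2148.73 AND 3850.26

Result:
id | kind     | amount 
---+----------+--------
1  | deposit  | 2233.83
2  | deposit  | 2949.06
3  | transfer | 3463.56
8  | refund   | 2190.7 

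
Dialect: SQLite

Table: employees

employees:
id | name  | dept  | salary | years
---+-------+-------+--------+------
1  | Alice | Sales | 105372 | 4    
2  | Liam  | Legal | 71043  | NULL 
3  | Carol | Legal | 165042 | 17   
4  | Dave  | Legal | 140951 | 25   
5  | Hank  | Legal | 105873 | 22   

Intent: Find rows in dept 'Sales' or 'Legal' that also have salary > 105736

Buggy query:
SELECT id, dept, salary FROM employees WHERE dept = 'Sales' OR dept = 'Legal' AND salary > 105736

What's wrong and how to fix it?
Bug: Without parentheses, AND is evaluated before OR, so the salary filter only applies to the 'Legal' branch

Fix: Add parentheses around the OR so the AND applies to both alternatives

Corrected query:
SELECT id, dept, salary FROM employees WHERE (dept = 'Sales' OR dept = 'Legal') AND salary > 105736

Result:
id | dept  | salary
---+-------+-------
3  | Legal | 165042
4  | Legal | 140951
5  | Legal | 105873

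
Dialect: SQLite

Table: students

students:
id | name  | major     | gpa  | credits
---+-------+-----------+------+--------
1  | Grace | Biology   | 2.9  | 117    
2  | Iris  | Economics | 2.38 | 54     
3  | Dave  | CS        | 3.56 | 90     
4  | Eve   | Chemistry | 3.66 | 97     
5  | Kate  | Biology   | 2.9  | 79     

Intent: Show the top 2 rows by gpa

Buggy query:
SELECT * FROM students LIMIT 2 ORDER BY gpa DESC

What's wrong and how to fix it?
Bug: ORDER BY cannot follow LIMIT; LIMIT is the final clause

Fix: Swap the clauses: ORDER BY first, then LIMIT

Corrected query:
SELECT * FROM students ORDER BY gpa DESC LIMIT 2

Result:
id | name | major     | gpa  | credits
---+------+-----------+------+--------
4  | Eve  | Chemistry | 3.66 | 97     
3  | Dave | CS        | 3.56 | 90     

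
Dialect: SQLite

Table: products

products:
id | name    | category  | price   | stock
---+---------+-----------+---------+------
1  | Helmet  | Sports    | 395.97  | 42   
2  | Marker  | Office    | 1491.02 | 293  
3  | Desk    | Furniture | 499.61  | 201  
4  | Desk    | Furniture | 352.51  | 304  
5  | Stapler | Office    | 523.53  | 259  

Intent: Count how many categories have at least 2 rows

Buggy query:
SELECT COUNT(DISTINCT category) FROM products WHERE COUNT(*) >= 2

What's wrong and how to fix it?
Bug: COUNT(*) cannot appear in WHERE; the per-group count doesn't exist yet

Fix: Use a subquery that GROUPs and filters with HAVING, then count its rows

Corrected query:
SELECT COUNT(*) FROM (SELECT category FROM products GROUP BY category HAVING COUNT(*) >= 2)

Result:
COUNT(*)
--------
2       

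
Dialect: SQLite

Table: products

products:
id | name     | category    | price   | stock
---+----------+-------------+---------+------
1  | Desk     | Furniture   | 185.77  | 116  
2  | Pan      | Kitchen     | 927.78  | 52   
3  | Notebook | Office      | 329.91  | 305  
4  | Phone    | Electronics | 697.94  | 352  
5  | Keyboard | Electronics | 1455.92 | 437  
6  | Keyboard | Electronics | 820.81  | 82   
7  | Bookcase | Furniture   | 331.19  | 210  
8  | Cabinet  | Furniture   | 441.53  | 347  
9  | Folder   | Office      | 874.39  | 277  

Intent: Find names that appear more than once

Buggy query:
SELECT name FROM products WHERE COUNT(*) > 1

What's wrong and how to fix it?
Bug: WHERE can't reference COUNT(*); aggregates are computed after WHERE

Fix: Group first, then use HAVING for the count condition

Corrected query:
SELECT name FROM products GROUP BY name HAVING COUNT(*) > 1

Result:
name    
--------
Keyboard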